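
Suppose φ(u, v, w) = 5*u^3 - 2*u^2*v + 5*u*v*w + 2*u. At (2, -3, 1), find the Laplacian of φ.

72

∂²φ/∂u² = 2*(15*u - 2*v)
∂²φ/∂v² = 0
∂²φ/∂w² = 0
∇²φ = 30*u - 4*v
At (2, -3, 1): 72.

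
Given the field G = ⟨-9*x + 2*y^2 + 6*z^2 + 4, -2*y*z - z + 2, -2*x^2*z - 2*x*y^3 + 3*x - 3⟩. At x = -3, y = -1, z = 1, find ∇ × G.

(∇×G)₁ = ∂G₃/∂y − ∂G₂/∂z = -6*x*y^2 + 2*y + 1
(∇×G)₂ = ∂G₁/∂z − ∂G₃/∂x = 4*x*z + 2*y^3 + 12*z - 3
(∇×G)₃ = ∂G₂/∂x − ∂G₁/∂y = -4*y
∇×G = (-6*x*y^2 + 2*y + 1, 4*x*z + 2*y^3 + 12*z - 3, -4*y)
At (-3, -1, 1): (17, -5, 4).

(17, -5, 4)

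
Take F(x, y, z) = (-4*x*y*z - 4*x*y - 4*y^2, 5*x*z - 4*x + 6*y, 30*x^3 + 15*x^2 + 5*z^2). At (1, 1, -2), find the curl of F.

(∇×F)₁ = ∂F₃/∂y − ∂F₂/∂z = -5*x
(∇×F)₂ = ∂F₁/∂z − ∂F₃/∂x = -90*x^2 - 4*x*y - 30*x
(∇×F)₃ = ∂F₂/∂x − ∂F₁/∂y = 4*x*z + 4*x + 8*y + 5*z - 4
∇×F = (-5*x, -90*x^2 - 4*x*y - 30*x, 4*x*z + 4*x + 8*y + 5*z - 4)
At (1, 1, -2): (-5, -124, -10).

(-5, -124, -10)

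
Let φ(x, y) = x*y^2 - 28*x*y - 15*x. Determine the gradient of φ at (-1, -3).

(78, 34)

∂φ/∂x = y^2 - 28*y - 15
∂φ/∂y = 2*x*y - 28*x
∇φ = (y^2 - 28*y - 15, 2*x*y - 28*x)
At (-1, -3): (78, 34).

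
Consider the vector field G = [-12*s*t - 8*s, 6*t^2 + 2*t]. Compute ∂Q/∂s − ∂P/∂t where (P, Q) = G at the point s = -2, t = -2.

-24

∂G₂/∂s = 0
∂G₁/∂t = -12*s
Scalar curl = 12*s
At (-2, -2): -24.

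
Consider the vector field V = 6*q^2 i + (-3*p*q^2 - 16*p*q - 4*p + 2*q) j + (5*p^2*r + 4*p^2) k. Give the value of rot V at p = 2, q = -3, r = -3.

(0, 44, 53)

(∇×V)₁ = ∂V₃/∂q − ∂V₂/∂r = 0
(∇×V)₂ = ∂V₁/∂r − ∂V₃/∂p = -10*p*r - 8*p
(∇×V)₃ = ∂V₂/∂p − ∂V₁/∂q = -3*q^2 - 28*q - 4
∇×V = (0, -10*p*r - 8*p, -3*q^2 - 28*q - 4)
At (2, -3, -3): (0, 44, 53).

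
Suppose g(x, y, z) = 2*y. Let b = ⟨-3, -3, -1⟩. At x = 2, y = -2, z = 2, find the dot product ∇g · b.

∂g/∂x = 0
∂g/∂y = 2
∂g/∂z = 0
∇g at (2, -2, 2) = (0, 2, 0)
∇g · b = (0)(-3) + (2)(-3) + (0)(-1) = -6

-6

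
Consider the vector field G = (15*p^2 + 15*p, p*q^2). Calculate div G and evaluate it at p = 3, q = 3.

∂G₁/∂p = 30*p + 15
∂G₂/∂q = 2*p*q
∇·G = 2*p*q + 30*p + 15
At (3, 3): 123.

123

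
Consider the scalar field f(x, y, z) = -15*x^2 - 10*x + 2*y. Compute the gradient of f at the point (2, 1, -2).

(-70, 2, 0)

∂f/∂x = -30*x - 10
∂f/∂y = 2
∂f/∂z = 0
∇f = (-30*x - 10, 2, 0)
At (2, 1, -2): (-70, 2, 0).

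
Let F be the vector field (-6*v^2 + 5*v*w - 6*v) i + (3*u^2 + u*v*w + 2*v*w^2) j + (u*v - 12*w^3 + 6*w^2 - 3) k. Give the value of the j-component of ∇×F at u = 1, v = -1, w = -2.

(∇×F)_2 = ∂F₁/∂w − ∂F₃/∂u
= 5*v − (v)
= 4*v
At (1, -1, -2): -4.

-4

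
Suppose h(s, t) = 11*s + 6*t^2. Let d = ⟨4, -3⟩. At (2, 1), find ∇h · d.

∂h/∂s = 11
∂h/∂t = 12*t
∇h at (2, 1) = (11, 12)
∇h · d = (11)(4) + (12)(-3) = 8

8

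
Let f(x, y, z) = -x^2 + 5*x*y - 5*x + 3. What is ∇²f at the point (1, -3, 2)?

∂²f/∂x² = -2
∂²f/∂y² = 0
∂²f/∂z² = 0
∇²f = -2
At (1, -3, 2): -2.

-2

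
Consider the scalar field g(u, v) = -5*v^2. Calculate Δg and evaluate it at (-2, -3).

∂²g/∂u² = 0
∂²g/∂v² = -10
∇²g = -10
At (-2, -3): -10.

-10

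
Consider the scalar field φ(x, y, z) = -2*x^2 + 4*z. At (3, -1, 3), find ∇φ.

(-12, 0, 4)

∂φ/∂x = -4*x
∂φ/∂y = 0
∂φ/∂z = 4
∇φ = (-4*x, 0, 4)
At (3, -1, 3): (-12, 0, 4).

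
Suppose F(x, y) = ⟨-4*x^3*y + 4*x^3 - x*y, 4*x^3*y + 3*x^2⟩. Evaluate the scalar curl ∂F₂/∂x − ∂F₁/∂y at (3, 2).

∂F₂/∂x = 12*x^2*y + 6*x
∂F₁/∂y = -4*x^3 - x
Scalar curl = 4*x^3 + 12*x^2*y + 7*x
At (3, 2): 345.

345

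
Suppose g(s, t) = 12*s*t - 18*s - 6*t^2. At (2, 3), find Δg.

∂²g/∂s² = 0
∂²g/∂t² = -12
∇²g = -12
At (2, 3): -12.

-12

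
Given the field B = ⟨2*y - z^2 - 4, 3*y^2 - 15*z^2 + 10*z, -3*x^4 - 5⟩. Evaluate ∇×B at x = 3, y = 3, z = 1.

(20, 322, -2)

(∇×B)₁ = ∂B₃/∂y − ∂B₂/∂z = 30*z - 10
(∇×B)₂ = ∂B₁/∂z − ∂B₃/∂x = 12*x^3 - 2*z
(∇×B)₃ = ∂B₂/∂x − ∂B₁/∂y = -2
∇×B = (30*z - 10, 12*x^3 - 2*z, -2)
At (3, 3, 1): (20, 322, -2).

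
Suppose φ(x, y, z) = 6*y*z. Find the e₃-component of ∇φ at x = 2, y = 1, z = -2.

6

(∇φ)_3 = ∂φ/∂z = 6*y
At (2, 1, -2): 6.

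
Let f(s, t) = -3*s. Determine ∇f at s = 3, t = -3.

∂f/∂s = -3
∂f/∂t = 0
∇f = (-3, 0)
At (3, -3): (-3, 0).

(-3, 0)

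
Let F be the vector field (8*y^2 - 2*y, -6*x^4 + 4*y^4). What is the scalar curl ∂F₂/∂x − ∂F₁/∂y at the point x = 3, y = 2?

-678

∂F₂/∂x = -24*x^3
∂F₁/∂y = 16*y - 2
Scalar curl = -24*x^3 - 16*y + 2
At (3, 2): -678.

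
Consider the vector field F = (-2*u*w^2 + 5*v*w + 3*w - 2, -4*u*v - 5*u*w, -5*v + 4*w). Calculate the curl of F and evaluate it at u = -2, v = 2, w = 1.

(-15, 21, -18)

(∇×F)₁ = ∂F₃/∂v − ∂F₂/∂w = 5*u - 5
(∇×F)₂ = ∂F₁/∂w − ∂F₃/∂u = -4*u*w + 5*v + 3
(∇×F)₃ = ∂F₂/∂u − ∂F₁/∂v = -4*v - 10*w
∇×F = (5*u - 5, -4*u*w + 5*v + 3, -4*v - 10*w)
At (-2, 2, 1): (-15, 21, -18).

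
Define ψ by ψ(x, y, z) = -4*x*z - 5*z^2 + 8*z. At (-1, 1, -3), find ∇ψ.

∂ψ/∂x = -4*z
∂ψ/∂y = 0
∂ψ/∂z = -4*x - 10*z + 8
∇ψ = (-4*z, 0, -4*x - 10*z + 8)
At (-1, 1, -3): (12, 0, 42).

(12, 0, 42)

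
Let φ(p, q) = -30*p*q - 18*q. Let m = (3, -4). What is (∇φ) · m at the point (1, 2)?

∂φ/∂p = -30*q
∂φ/∂q = -30*p - 18
∇φ at (1, 2) = (-60, -48)
∇φ · m = (-60)(3) + (-48)(-4) = 12

12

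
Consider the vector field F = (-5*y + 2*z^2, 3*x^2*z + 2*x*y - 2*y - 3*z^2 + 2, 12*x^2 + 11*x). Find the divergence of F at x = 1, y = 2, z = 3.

∂F₁/∂x = 0
∂F₂/∂y = 2*x - 2
∂F₃/∂z = 0
∇·F = 2*x - 2
At (1, 2, 3): 0.

0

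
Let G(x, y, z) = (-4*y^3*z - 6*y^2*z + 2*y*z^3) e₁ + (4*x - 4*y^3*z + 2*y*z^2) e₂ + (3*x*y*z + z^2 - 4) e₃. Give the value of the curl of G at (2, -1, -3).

(∇×G)₁ = ∂G₃/∂y − ∂G₂/∂z = 3*x*z + 4*y^3 - 4*y*z
(∇×G)₂ = ∂G₁/∂z − ∂G₃/∂x = -4*y^3 - 6*y^2 + 6*y*z^2 - 3*y*z
(∇×G)₃ = ∂G₂/∂x − ∂G₁/∂y = 12*y^2*z + 12*y*z - 2*z^3 + 4
∇×G = (3*x*z + 4*y^3 - 4*y*z, -4*y^3 - 6*y^2 + 6*y*z^2 - 3*y*z, 12*y^2*z + 12*y*z - 2*z^3 + 4)
At (2, -1, -3): (-34, -65, 58).

(-34, -65, 58)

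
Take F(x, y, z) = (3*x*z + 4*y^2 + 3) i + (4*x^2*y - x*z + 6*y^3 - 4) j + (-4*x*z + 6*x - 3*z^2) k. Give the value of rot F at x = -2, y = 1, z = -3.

(-2, -24, -21)

(∇×F)₁ = ∂F₃/∂y − ∂F₂/∂z = x
(∇×F)₂ = ∂F₁/∂z − ∂F₃/∂x = 3*x + 4*z - 6
(∇×F)₃ = ∂F₂/∂x − ∂F₁/∂y = 8*x*y - 8*y - z
∇×F = (x, 3*x + 4*z - 6, 8*x*y - 8*y - z)
At (-2, 1, -3): (-2, -24, -21).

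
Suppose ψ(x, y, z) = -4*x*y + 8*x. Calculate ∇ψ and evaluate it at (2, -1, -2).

∂ψ/∂x = -4*y + 8
∂ψ/∂y = -4*x
∂ψ/∂z = 0
∇ψ = (-4*y + 8, -4*x, 0)
At (2, -1, -2): (12, -8, 0).

(12, -8, 0)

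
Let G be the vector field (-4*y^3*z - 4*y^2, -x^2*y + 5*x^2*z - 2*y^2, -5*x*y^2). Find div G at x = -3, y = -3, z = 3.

3

∂G₁/∂x = 0
∂G₂/∂y = -x^2 - 4*y
∂G₃/∂z = 0
∇·G = -x^2 - 4*y
At (-3, -3, 3): 3.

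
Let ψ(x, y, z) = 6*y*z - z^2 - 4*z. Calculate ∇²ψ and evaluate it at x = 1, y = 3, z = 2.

∂²ψ/∂x² = 0
∂²ψ/∂y² = 0
∂²ψ/∂z² = -2
∇²ψ = -2
At (1, 3, 2): -2.

-2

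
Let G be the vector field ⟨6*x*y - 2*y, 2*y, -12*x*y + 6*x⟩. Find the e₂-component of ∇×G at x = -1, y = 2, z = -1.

18

(∇×G)_2 = ∂G₁/∂z − ∂G₃/∂x
= 0 − (-12*y + 6)
= 12*y - 6
At (-1, 2, -1): 18.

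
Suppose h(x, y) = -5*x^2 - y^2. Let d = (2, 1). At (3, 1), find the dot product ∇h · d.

-62

∂h/∂x = -10*x
∂h/∂y = -2*y
∇h at (3, 1) = (-30, -2)
∇h · d = (-30)(2) + (-2)(1) = -62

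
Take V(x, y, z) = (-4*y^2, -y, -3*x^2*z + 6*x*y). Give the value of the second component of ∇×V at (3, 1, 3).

(∇×V)_2 = ∂V₁/∂z − ∂V₃/∂x
= 0 − (-6*x*z + 6*y)
= 6*x*z - 6*y
At (3, 1, 3): 48.

48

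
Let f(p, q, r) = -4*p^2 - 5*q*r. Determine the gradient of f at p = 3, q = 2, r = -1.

(-24, 5, -10)

∂f/∂p = -8*p
∂f/∂q = -5*r
∂f/∂r = -5*q
∇f = (-8*p, -5*r, -5*q)
At (3, 2, -1): (-24, 5, -10).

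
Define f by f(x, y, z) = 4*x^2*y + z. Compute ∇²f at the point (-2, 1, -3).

∂²f/∂x² = 8*y
∂²f/∂y² = 0
∂²f/∂z² = 0
∇²f = 8*y
At (-2, 1, -3): 8.

8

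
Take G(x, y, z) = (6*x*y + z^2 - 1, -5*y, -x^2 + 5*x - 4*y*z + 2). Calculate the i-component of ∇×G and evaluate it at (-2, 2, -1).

(∇×G)_1 = ∂G₃/∂y − ∂G₂/∂z
= -4*z − (0)
= -4*z
At (-2, 2, -1): 4.

4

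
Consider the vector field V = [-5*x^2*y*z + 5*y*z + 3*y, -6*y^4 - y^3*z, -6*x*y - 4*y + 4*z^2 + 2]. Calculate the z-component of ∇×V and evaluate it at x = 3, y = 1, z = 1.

(∇×V)_3 = ∂V₂/∂x − ∂V₁/∂y
= 0 − (-5*x^2*z + 5*z + 3)
= 5*x^2*z - 5*z - 3
At (3, 1, 1): 37.

37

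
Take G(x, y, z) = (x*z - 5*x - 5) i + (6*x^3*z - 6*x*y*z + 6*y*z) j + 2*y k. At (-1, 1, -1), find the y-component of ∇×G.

(∇×G)_2 = ∂G₁/∂z − ∂G₃/∂x
= x − (0)
= x
At (-1, 1, -1): -1.

-1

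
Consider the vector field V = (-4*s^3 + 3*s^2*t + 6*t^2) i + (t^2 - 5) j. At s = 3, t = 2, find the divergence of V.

-68

∂V₁/∂s = -12*s^2 + 6*s*t
∂V₂/∂t = 2*t
∇·V = -12*s^2 + 6*s*t + 2*t
At (3, 2): -68.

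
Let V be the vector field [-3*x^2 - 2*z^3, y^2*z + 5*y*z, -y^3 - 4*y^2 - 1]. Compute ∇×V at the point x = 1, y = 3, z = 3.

(-75, -54, 0)

(∇×V)₁ = ∂V₃/∂y − ∂V₂/∂z = -4*y^2 - 13*y
(∇×V)₂ = ∂V₁/∂z − ∂V₃/∂x = -6*z^2
(∇×V)₃ = ∂V₂/∂x − ∂V₁/∂y = 0
∇×V = (-4*y^2 - 13*y, -6*z^2, 0)
At (1, 3, 3): (-75, -54, 0).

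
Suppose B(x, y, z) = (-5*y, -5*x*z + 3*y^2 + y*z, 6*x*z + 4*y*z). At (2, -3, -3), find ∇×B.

(1, 18, 20)

(∇×B)₁ = ∂B₃/∂y − ∂B₂/∂z = 5*x - y + 4*z
(∇×B)₂ = ∂B₁/∂z − ∂B₃/∂x = -6*z
(∇×B)₃ = ∂B₂/∂x − ∂B₁/∂y = -5*z + 5
∇×B = (5*x - y + 4*z, -6*z, -5*z + 5)
At (2, -3, -3): (1, 18, 20).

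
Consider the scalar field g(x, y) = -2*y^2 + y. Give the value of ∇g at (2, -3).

(0, 13)

∂g/∂x = 0
∂g/∂y = -4*y + 1
∇g = (0, -4*y + 1)
At (2, -3): (0, 13).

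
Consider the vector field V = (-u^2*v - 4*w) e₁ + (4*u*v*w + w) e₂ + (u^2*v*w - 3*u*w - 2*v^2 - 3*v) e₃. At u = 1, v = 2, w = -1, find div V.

-9

∂V₁/∂u = -2*u*v
∂V₂/∂v = 4*u*w
∂V₃/∂w = u^2*v - 3*u
∇·V = u^2*v - 2*u*v + 4*u*w - 3*u
At (1, 2, -1): -9.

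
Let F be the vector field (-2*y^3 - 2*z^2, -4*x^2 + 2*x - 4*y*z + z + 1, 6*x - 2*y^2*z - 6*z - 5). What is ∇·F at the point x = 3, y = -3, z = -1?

∂F₁/∂x = 0
∂F₂/∂y = -4*z
∂F₃/∂z = -2*y^2 - 6
∇·F = -2*y^2 - 4*z - 6
At (3, -3, -1): -20.

-20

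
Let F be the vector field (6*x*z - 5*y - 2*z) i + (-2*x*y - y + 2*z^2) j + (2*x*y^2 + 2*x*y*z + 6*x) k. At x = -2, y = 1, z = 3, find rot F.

(-32, -28, 3)

(∇×F)₁ = ∂F₃/∂y − ∂F₂/∂z = 4*x*y + 2*x*z - 4*z
(∇×F)₂ = ∂F₁/∂z − ∂F₃/∂x = 6*x - 2*y^2 - 2*y*z - 8
(∇×F)₃ = ∂F₂/∂x − ∂F₁/∂y = -2*y + 5
∇×F = (4*x*y + 2*x*z - 4*z, 6*x - 2*y^2 - 2*y*z - 8, -2*y + 5)
At (-2, 1, 3): (-32, -28, 3).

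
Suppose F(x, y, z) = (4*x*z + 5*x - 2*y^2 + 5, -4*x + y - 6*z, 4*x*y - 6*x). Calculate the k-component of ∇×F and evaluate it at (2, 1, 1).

(∇×F)_3 = ∂F₂/∂x − ∂F₁/∂y
= -4 − (-4*y)
= 4*y - 4
At (2, 1, 1): 0.

0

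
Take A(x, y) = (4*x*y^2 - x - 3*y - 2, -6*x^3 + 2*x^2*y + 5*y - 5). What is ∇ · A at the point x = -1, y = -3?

42

∂A₁/∂x = 4*y^2 - 1
∂A₂/∂y = 2*x^2 + 5
∇·A = 2*x^2 + 4*y^2 + 4
At (-1, -3): 42.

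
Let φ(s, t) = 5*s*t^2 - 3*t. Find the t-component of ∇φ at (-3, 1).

-33

(∇φ)_2 = ∂φ/∂t = 10*s*t - 3
At (-3, 1): -33.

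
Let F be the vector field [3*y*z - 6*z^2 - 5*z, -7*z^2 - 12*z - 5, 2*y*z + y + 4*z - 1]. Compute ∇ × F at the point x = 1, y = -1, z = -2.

(∇×F)₁ = ∂F₃/∂y − ∂F₂/∂z = 16*z + 13
(∇×F)₂ = ∂F₁/∂z − ∂F₃/∂x = 3*y - 12*z - 5
(∇×F)₃ = ∂F₂/∂x − ∂F₁/∂y = -3*z
∇×F = (16*z + 13, 3*y - 12*z - 5, -3*z)
At (1, -1, -2): (-19, 16, 6).

(-19, 16, 6)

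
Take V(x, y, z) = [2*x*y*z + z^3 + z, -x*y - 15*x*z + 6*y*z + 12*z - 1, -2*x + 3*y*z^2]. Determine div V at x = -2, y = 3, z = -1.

∂V₁/∂x = 2*y*z
∂V₂/∂y = -x + 6*z
∂V₃/∂z = 6*y*z
∇·V = -x + 8*y*z + 6*z
At (-2, 3, -1): -28.

-28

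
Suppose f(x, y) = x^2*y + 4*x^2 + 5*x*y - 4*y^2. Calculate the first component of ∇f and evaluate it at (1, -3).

(∇f)_1 = ∂f/∂x = 2*x*y + 8*x + 5*y
At (1, -3): -13.

-13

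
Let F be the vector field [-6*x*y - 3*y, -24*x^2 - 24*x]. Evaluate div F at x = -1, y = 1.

∂F₁/∂x = -6*y
∂F₂/∂y = 0
∇·F = -6*y
At (-1, 1): -6.

-6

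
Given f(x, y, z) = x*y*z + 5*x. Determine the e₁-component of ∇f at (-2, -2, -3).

(∇f)_1 = ∂f/∂x = y*z + 5
At (-2, -2, -3): 11.

11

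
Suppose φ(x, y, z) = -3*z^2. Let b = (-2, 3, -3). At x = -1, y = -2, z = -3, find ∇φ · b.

-54

∂φ/∂x = 0
∂φ/∂y = 0
∂φ/∂z = -6*z
∇φ at (-1, -2, -3) = (0, 0, 18)
∇φ · b = (0)(-2) + (0)(3) + (18)(-3) = -54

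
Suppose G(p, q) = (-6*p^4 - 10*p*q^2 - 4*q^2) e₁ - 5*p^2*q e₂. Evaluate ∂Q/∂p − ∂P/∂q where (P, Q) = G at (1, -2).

∂G₂/∂p = -10*p*q
∂G₁/∂q = -20*p*q - 8*q
Scalar curl = 10*p*q + 8*q
At (1, -2): -36.

-36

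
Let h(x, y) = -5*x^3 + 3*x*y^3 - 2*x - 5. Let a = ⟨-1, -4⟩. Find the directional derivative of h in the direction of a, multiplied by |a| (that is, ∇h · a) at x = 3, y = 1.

26

∂h/∂x = -15*x^2 + 3*y^3 - 2
∂h/∂y = 9*x*y^2
∇h at (3, 1) = (-134, 27)
∇h · a = (-134)(-1) + (27)(-4) = 26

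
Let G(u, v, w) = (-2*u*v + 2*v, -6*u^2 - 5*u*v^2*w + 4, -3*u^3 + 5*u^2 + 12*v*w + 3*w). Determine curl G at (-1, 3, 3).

(-9, 19, -127)

(∇×G)₁ = ∂G₃/∂v − ∂G₂/∂w = 5*u*v^2 + 12*w
(∇×G)₂ = ∂G₁/∂w − ∂G₃/∂u = 9*u^2 - 10*u
(∇×G)₃ = ∂G₂/∂u − ∂G₁/∂v = -10*u - 5*v^2*w - 2
∇×G = (5*u*v^2 + 12*w, 9*u^2 - 10*u, -10*u - 5*v^2*w - 2)
At (-1, 3, 3): (-9, 19, -127).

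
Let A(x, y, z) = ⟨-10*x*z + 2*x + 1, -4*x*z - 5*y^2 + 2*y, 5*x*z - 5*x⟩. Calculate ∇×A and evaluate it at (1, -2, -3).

(∇×A)₁ = ∂A₃/∂y − ∂A₂/∂z = 4*x
(∇×A)₂ = ∂A₁/∂z − ∂A₃/∂x = -10*x - 5*z + 5
(∇×A)₃ = ∂A₂/∂x − ∂A₁/∂y = -4*z
∇×A = (4*x, -10*x - 5*z + 5, -4*z)
At (1, -2, -3): (4, 10, 12).

(4, 10, 12)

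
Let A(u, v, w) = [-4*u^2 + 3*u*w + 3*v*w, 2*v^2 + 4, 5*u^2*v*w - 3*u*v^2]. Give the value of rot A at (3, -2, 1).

(81, 75, -3)

(∇×A)₁ = ∂A₃/∂v − ∂A₂/∂w = 5*u^2*w - 6*u*v
(∇×A)₂ = ∂A₁/∂w − ∂A₃/∂u = -10*u*v*w + 3*u + 3*v^2 + 3*v
(∇×A)₃ = ∂A₂/∂u − ∂A₁/∂v = -3*w
∇×A = (5*u^2*w - 6*u*v, -10*u*v*w + 3*u + 3*v^2 + 3*v, -3*w)
At (3, -2, 1): (81, 75, -3).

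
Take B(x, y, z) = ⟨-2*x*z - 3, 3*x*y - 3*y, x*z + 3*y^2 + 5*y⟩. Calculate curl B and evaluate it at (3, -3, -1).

(∇×B)₁ = ∂B₃/∂y − ∂B₂/∂z = 6*y + 5
(∇×B)₂ = ∂B₁/∂z − ∂B₃/∂x = -2*x - z
(∇×B)₃ = ∂B₂/∂x − ∂B₁/∂y = 3*y
∇×B = (6*y + 5, -2*x - z, 3*y)
At (3, -3, -1): (-13, -5, -9).

(-13, -5, -9)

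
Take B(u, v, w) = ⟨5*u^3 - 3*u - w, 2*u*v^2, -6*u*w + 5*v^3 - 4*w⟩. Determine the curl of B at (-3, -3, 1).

(∇×B)₁ = ∂B₃/∂v − ∂B₂/∂w = 15*v^2
(∇×B)₂ = ∂B₁/∂w − ∂B₃/∂u = 6*w - 1
(∇×B)₃ = ∂B₂/∂u − ∂B₁/∂v = 2*v^2
∇×B = (15*v^2, 6*w - 1, 2*v^2)
At (-3, -3, 1): (135, 5, 18).

(135, 5, 18)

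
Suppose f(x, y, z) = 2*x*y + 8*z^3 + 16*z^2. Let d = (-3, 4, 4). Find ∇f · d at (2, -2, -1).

-4

∂f/∂x = 2*y
∂f/∂y = 2*x
∂f/∂z = 24*z^2 + 32*z
∇f at (2, -2, -1) = (-4, 4, -8)
∇f · d = (-4)(-3) + (4)(4) + (-8)(4) = -4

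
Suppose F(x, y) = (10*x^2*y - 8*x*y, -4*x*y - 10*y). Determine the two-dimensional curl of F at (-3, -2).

∂F₂/∂x = -4*y
∂F₁/∂y = 10*x^2 - 8*x
Scalar curl = -10*x^2 + 8*x - 4*y
At (-3, -2): -106.

-106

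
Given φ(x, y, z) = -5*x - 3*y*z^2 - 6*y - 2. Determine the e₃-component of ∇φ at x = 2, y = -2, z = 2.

(∇φ)_3 = ∂φ/∂z = -6*y*z
At (2, -2, 2): 24.

24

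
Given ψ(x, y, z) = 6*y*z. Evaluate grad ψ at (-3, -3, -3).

∂ψ/∂x = 0
∂ψ/∂y = 6*z
∂ψ/∂z = 6*y
∇ψ = (0, 6*z, 6*y)
At (-3, -3, -3): (0, -18, -18).

(0, -18, -18)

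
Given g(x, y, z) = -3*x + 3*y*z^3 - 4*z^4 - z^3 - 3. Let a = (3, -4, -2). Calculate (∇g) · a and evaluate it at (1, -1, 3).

∂g/∂x = -3
∂g/∂y = 3*z^3
∂g/∂z = 9*y*z^2 - 16*z^3 - 3*z^2
∇g at (1, -1, 3) = (-3, 81, -540)
∇g · a = (-3)(3) + (81)(-4) + (-540)(-2) = 747

747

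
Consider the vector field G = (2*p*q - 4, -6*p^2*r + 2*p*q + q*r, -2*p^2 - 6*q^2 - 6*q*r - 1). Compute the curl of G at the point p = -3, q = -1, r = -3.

(85, -12, -104)

(∇×G)₁ = ∂G₃/∂q − ∂G₂/∂r = 6*p^2 - 13*q - 6*r
(∇×G)₂ = ∂G₁/∂r − ∂G₃/∂p = 4*p
(∇×G)₃ = ∂G₂/∂p − ∂G₁/∂q = -12*p*r - 2*p + 2*q
∇×G = (6*p^2 - 13*q - 6*r, 4*p, -12*p*r - 2*p + 2*q)
At (-3, -1, -3): (85, -12, -104).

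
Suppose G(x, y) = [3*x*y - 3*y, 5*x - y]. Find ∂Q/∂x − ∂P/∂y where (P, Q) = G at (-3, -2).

17

∂G₂/∂x = 5
∂G₁/∂y = 3*x - 3
Scalar curl = -3*x + 8
At (-3, -2): 17.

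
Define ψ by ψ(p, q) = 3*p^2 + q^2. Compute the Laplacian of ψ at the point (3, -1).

∂²ψ/∂p² = 6
∂²ψ/∂q² = 2
∇²ψ = 8
At (3, -1): 8.

8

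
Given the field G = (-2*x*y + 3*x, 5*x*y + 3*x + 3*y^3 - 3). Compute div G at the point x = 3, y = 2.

50

∂G₁/∂x = -2*y + 3
∂G₂/∂y = 5*x + 9*y^2
∇·G = 5*x + 9*y^2 - 2*y + 3
At (3, 2): 50.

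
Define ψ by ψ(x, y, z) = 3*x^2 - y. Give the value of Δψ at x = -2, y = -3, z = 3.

6

∂²ψ/∂x² = 6
∂²ψ/∂y² = 0
∂²ψ/∂z² = 0
∇²ψ = 6
At (-2, -3, 3): 6.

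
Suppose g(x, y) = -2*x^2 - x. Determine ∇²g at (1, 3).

∂²g/∂x² = -4
∂²g/∂y² = 0
∇²g = -4
At (1, 3): -4.

-4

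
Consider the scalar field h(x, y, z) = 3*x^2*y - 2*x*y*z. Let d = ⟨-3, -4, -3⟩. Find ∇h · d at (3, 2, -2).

-252

∂h/∂x = 6*x*y - 2*y*z
∂h/∂y = 3*x^2 - 2*x*z
∂h/∂z = -2*x*y
∇h at (3, 2, -2) = (44, 39, -12)
∇h · d = (44)(-3) + (39)(-4) + (-12)(-3) = -252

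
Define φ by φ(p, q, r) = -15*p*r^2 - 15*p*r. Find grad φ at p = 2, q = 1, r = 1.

∂φ/∂p = -15*r^2 - 15*r
∂φ/∂q = 0
∂φ/∂r = -30*p*r - 15*p
∇φ = (-15*r^2 - 15*r, 0, -30*p*r - 15*p)
At (2, 1, 1): (-30, 0, -90).

(-30, 0, -90)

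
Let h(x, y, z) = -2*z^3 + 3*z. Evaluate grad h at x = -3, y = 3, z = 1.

(0, 0, -3)

∂h/∂x = 0
∂h/∂y = 0
∂h/∂z = -6*z^2 + 3
∇h = (0, 0, -6*z^2 + 3)
At (-3, 3, 1): (0, 0, -3).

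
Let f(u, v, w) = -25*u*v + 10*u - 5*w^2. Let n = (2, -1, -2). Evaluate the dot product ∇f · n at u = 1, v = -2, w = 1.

165

∂f/∂u = -25*v + 10
∂f/∂v = -25*u
∂f/∂w = -10*w
∇f at (1, -2, 1) = (60, -25, -10)
∇f · n = (60)(2) + (-25)(-1) + (-10)(-2) = 165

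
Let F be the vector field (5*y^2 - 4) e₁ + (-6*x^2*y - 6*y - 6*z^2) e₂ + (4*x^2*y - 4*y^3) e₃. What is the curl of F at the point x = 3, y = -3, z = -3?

(-108, 72, 138)

(∇×F)₁ = ∂F₃/∂y − ∂F₂/∂z = 4*x^2 - 12*y^2 + 12*z
(∇×F)₂ = ∂F₁/∂z − ∂F₃/∂x = -8*x*y
(∇×F)₃ = ∂F₂/∂x − ∂F₁/∂y = -12*x*y - 10*y
∇×F = (4*x^2 - 12*y^2 + 12*z, -8*x*y, -12*x*y - 10*y)
At (3, -3, -3): (-108, 72, 138).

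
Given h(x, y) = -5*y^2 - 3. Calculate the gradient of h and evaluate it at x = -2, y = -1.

(0, 10)

∂h/∂x = 0
∂h/∂y = -10*y
∇h = (0, -10*y)
At (-2, -1): (0, 10).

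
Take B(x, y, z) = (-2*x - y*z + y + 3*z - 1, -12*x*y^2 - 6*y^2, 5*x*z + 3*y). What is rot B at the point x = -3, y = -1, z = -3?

(3, 19, -16)

(∇×B)₁ = ∂B₃/∂y − ∂B₂/∂z = 3
(∇×B)₂ = ∂B₁/∂z − ∂B₃/∂x = -y - 5*z + 3
(∇×B)₃ = ∂B₂/∂x − ∂B₁/∂y = -12*y^2 + z - 1
∇×B = (3, -y - 5*z + 3, -12*y^2 + z - 1)
At (-3, -1, -3): (3, 19, -16).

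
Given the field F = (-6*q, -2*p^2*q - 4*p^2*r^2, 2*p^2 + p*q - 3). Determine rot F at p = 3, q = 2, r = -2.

(∇×F)₁ = ∂F₃/∂q − ∂F₂/∂r = 8*p^2*r + p
(∇×F)₂ = ∂F₁/∂r − ∂F₃/∂p = -4*p - q
(∇×F)₃ = ∂F₂/∂p − ∂F₁/∂q = -4*p*q - 8*p*r^2 + 6
∇×F = (8*p^2*r + p, -4*p - q, -4*p*q - 8*p*r^2 + 6)
At (3, 2, -2): (-141, -14, -114).

(-141, -14, -114)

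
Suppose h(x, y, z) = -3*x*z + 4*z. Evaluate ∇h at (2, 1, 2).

∂h/∂x = -3*z
∂h/∂y = 0
∂h/∂z = -3*x + 4
∇h = (-3*z, 0, -3*x + 4)
At (2, 1, 2): (-6, 0, -2).

(-6, 0, -2)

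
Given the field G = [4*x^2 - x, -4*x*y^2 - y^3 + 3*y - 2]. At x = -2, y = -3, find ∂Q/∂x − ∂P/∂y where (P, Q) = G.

-36

∂G₂/∂x = -4*y^2
∂G₁/∂y = 0
Scalar curl = -4*y^2
At (-2, -3): -36.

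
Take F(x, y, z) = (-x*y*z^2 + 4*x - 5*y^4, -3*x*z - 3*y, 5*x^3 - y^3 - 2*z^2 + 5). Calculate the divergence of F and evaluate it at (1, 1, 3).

∂F₁/∂x = -y*z^2 + 4
∂F₂/∂y = -3
∂F₃/∂z = -4*z
∇·F = -y*z^2 - 4*z + 1
At (1, 1, 3): -20.

-20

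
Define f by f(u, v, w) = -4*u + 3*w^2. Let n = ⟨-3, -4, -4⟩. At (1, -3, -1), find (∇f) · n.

36

∂f/∂u = -4
∂f/∂v = 0
∂f/∂w = 6*w
∇f at (1, -3, -1) = (-4, 0, -6)
∇f · n = (-4)(-3) + (0)(-4) + (-6)(-4) = 36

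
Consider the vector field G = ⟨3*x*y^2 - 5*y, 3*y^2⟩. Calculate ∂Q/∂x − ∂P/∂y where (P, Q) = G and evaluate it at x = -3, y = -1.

-13

∂G₂/∂x = 0
∂G₁/∂y = 6*x*y - 5
Scalar curl = -6*x*y + 5
At (-3, -1): -13.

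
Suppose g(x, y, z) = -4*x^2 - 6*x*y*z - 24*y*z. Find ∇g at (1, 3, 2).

∂g/∂x = -8*x - 6*y*z
∂g/∂y = -6*x*z - 24*z
∂g/∂z = -6*x*y - 24*y
∇g = (-8*x - 6*y*z, -6*x*z - 24*z, -6*x*y - 24*y)
At (1, 3, 2): (-44, -60, -90).

(-44, -60, -90)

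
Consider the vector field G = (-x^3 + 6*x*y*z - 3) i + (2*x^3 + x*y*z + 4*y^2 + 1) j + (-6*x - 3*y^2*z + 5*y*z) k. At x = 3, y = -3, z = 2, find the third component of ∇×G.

(∇×G)_3 = ∂G₂/∂x − ∂G₁/∂y
= 6*x^2 + y*z − (6*x*z)
= 6*x^2 - 6*x*z + y*z
At (3, -3, 2): 12.

12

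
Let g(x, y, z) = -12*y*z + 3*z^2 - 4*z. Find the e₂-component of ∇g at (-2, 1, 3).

-36

(∇g)_2 = ∂g/∂y = -12*z
At (-2, 1, 3): -36.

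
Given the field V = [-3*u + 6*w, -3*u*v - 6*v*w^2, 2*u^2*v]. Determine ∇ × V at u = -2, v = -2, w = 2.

(-40, -10, 6)

(∇×V)₁ = ∂V₃/∂v − ∂V₂/∂w = 2*u^2 + 12*v*w
(∇×V)₂ = ∂V₁/∂w − ∂V₃/∂u = -4*u*v + 6
(∇×V)₃ = ∂V₂/∂u − ∂V₁/∂v = -3*v
∇×V = (2*u^2 + 12*v*w, -4*u*v + 6, -3*v)
At (-2, -2, 2): (-40, -10, 6).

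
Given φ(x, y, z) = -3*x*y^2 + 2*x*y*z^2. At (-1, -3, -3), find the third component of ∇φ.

-36

(∇φ)_3 = ∂φ/∂z = 4*x*y*z
At (-1, -3, -3): -36.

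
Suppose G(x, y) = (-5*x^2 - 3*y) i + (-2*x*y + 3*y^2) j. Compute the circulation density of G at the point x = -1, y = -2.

7

∂G₂/∂x = -2*y
∂G₁/∂y = -3
Scalar curl = -2*y + 3
At (-1, -2): 7.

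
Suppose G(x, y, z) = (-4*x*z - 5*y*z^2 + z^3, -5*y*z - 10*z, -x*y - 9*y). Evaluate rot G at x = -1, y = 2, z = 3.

(12, -27, 45)

(∇×G)₁ = ∂G₃/∂y − ∂G₂/∂z = -x + 5*y + 1
(∇×G)₂ = ∂G₁/∂z − ∂G₃/∂x = -4*x - 10*y*z + y + 3*z^2
(∇×G)₃ = ∂G₂/∂x − ∂G₁/∂y = 5*z^2
∇×G = (-x + 5*y + 1, -4*x - 10*y*z + y + 3*z^2, 5*z^2)
At (-1, 2, 3): (12, -27, 45).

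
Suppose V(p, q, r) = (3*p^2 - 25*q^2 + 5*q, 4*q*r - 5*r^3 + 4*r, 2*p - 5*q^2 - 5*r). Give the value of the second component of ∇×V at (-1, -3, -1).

-2

(∇×V)_2 = ∂V₁/∂r − ∂V₃/∂p
= 0 − (2)
= -2
At (-1, -3, -1): -2.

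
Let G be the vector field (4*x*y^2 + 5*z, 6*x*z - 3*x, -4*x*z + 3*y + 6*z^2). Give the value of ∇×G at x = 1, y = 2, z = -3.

(-3, -7, -37)

(∇×G)₁ = ∂G₃/∂y − ∂G₂/∂z = -6*x + 3
(∇×G)₂ = ∂G₁/∂z − ∂G₃/∂x = 4*z + 5
(∇×G)₃ = ∂G₂/∂x − ∂G₁/∂y = -8*x*y + 6*z - 3
∇×G = (-6*x + 3, 4*z + 5, -8*x*y + 6*z - 3)
At (1, 2, -3): (-3, -7, -37).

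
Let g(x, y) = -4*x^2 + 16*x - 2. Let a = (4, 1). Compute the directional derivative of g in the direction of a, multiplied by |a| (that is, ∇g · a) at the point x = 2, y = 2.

0

∂g/∂x = -8*x + 16
∂g/∂y = 0
∇g at (2, 2) = (0, 0)
∇g · a = (0)(4) + (0)(1) = 0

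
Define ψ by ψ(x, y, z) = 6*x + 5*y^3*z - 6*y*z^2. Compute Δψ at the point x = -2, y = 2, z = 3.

∂²ψ/∂x² = 0
∂²ψ/∂y² = 30*y*z
∂²ψ/∂z² = -12*y
∇²ψ = 30*y*z - 12*y
At (-2, 2, 3): 156.

156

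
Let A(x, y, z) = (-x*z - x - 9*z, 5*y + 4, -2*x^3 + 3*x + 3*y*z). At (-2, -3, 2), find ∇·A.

∂A₁/∂x = -z - 1
∂A₂/∂y = 5
∂A₃/∂z = 3*y
∇·A = 3*y - z + 4
At (-2, -3, 2): -7.

-7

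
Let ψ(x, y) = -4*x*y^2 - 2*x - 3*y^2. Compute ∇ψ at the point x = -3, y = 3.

(-38, 54)

∂ψ/∂x = -4*y^2 - 2
∂ψ/∂y = -8*x*y - 6*y
∇ψ = (-4*y^2 - 2, -8*x*y - 6*y)
At (-3, 3): (-38, 54).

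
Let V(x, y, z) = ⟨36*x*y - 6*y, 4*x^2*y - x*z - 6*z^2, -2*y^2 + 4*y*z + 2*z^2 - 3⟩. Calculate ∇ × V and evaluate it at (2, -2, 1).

(∇×V)₁ = ∂V₃/∂y − ∂V₂/∂z = x - 4*y + 16*z
(∇×V)₂ = ∂V₁/∂z − ∂V₃/∂x = 0
(∇×V)₃ = ∂V₂/∂x − ∂V₁/∂y = 8*x*y - 36*x - z + 6
∇×V = (x - 4*y + 16*z, 0, 8*x*y - 36*x - z + 6)
At (2, -2, 1): (26, 0, -99).

(26, 0, -99)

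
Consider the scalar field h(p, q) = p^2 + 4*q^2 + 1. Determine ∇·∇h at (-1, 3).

10

∂²h/∂p² = 2
∂²h/∂q² = 8
∇²h = 10
At (-1, 3): 10.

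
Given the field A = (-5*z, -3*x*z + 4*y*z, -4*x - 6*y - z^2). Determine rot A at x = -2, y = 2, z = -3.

(-20, -1, 9)

(∇×A)₁ = ∂A₃/∂y − ∂A₂/∂z = 3*x - 4*y - 6
(∇×A)₂ = ∂A₁/∂z − ∂A₃/∂x = -1
(∇×A)₃ = ∂A₂/∂x − ∂A₁/∂y = -3*z
∇×A = (3*x - 4*y - 6, -1, -3*z)
At (-2, 2, -3): (-20, -1, 9).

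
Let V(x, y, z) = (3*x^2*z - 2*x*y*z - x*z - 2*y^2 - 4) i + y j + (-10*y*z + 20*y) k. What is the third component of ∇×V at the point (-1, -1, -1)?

(∇×V)_3 = ∂V₂/∂x − ∂V₁/∂y
= 0 − (-2*x*z - 4*y)
= 2*x*z + 4*y
At (-1, -1, -1): -2.

-2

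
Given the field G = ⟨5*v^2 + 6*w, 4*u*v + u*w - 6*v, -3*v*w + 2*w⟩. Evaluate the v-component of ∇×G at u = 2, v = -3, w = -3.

6

(∇×G)_2 = ∂G₁/∂w − ∂G₃/∂u
= 6 − (0)
= 6
At (2, -3, -3): 6.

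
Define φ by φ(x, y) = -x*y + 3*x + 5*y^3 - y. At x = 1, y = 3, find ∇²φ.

90

∂²φ/∂x² = 0
∂²φ/∂y² = 30*y
∇²φ = 30*y
At (1, 3): 90.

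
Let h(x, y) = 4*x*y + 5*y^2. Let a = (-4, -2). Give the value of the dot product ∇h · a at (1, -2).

∂h/∂x = 4*y
∂h/∂y = 4*x + 10*y
∇h at (1, -2) = (-8, -16)
∇h · a = (-8)(-4) + (-16)(-2) = 64

64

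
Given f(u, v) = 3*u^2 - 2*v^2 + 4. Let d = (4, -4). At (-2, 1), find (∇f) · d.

∂f/∂u = 6*u
∂f/∂v = -4*v
∇f at (-2, 1) = (-12, -4)
∇f · d = (-12)(4) + (-4)(-4) = -32

-32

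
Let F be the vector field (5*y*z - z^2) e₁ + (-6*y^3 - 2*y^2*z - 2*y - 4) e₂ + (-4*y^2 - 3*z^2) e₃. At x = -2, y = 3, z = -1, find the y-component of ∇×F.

17

(∇×F)_2 = ∂F₁/∂z − ∂F₃/∂x
= 5*y - 2*z − (0)
= 5*y - 2*z
At (-2, 3, -1): 17.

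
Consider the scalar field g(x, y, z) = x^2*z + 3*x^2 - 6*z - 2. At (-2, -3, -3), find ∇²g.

0

∂²g/∂x² = 2*(z + 3)
∂²g/∂y² = 0
∂²g/∂z² = 0
∇²g = 2*z + 6
At (-2, -3, -3): 0.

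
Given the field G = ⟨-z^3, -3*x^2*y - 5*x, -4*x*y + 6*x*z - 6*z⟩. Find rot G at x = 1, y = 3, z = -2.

(∇×G)₁ = ∂G₃/∂y − ∂G₂/∂z = -4*x
(∇×G)₂ = ∂G₁/∂z − ∂G₃/∂x = 4*y - 3*z^2 - 6*z
(∇×G)₃ = ∂G₂/∂x − ∂G₁/∂y = -6*x*y - 5
∇×G = (-4*x, 4*y - 3*z^2 - 6*z, -6*x*y - 5)
At (1, 3, -2): (-4, 12, -23).

(-4, 12, -23)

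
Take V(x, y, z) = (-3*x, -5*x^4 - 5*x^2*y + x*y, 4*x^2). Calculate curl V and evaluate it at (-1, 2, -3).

(0, 8, 42)

(∇×V)₁ = ∂V₃/∂y − ∂V₂/∂z = 0
(∇×V)₂ = ∂V₁/∂z − ∂V₃/∂x = -8*x
(∇×V)₃ = ∂V₂/∂x − ∂V₁/∂y = -20*x^3 - 10*x*y + y
∇×V = (0, -8*x, -20*x^3 - 10*x*y + y)
At (-1, 2, -3): (0, 8, 42).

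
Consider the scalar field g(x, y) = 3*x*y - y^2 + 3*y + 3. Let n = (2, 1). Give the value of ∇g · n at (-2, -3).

-15

∂g/∂x = 3*y
∂g/∂y = 3*x - 2*y + 3
∇g at (-2, -3) = (-9, 3)
∇g · n = (-9)(2) + (3)(1) = -15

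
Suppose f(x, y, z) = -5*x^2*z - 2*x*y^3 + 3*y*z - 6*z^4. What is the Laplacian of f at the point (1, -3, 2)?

∂²f/∂x² = -10*z
∂²f/∂y² = -12*x*y
∂²f/∂z² = -72*z^2
∇²f = -12*x*y - 72*z^2 - 10*z
At (1, -3, 2): -272.

-272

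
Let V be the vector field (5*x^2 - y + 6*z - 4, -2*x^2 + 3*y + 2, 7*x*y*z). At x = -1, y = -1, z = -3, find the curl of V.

(∇×V)₁ = ∂V₃/∂y − ∂V₂/∂z = 7*x*z
(∇×V)₂ = ∂V₁/∂z − ∂V₃/∂x = -7*y*z + 6
(∇×V)₃ = ∂V₂/∂x − ∂V₁/∂y = -4*x + 1
∇×V = (7*x*z, -7*y*z + 6, -4*x + 1)
At (-1, -1, -3): (21, -15, 5).

(21, -15, 5)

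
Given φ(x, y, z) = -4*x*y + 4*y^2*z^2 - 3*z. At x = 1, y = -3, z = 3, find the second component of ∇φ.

(∇φ)_2 = ∂φ/∂y = -4*x + 8*y*z^2
At (1, -3, 3): -220.

-220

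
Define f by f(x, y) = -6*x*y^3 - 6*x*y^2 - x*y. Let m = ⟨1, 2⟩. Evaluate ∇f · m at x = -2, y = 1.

∂f/∂x = -6*y^3 - 6*y^2 - y
∂f/∂y = -18*x*y^2 - 12*x*y - x
∇f at (-2, 1) = (-13, 62)
∇f · m = (-13)(1) + (62)(2) = 111

111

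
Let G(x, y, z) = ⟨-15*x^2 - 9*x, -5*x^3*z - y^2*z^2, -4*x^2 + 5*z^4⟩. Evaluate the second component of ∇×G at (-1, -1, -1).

-8

(∇×G)_2 = ∂G₁/∂z − ∂G₃/∂x
= 0 − (-8*x)
= 8*x
At (-1, -1, -1): -8.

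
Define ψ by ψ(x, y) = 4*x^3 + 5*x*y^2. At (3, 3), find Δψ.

102

∂²ψ/∂x² = 24*x
∂²ψ/∂y² = 10*x
∇²ψ = 34*x
At (3, 3): 102.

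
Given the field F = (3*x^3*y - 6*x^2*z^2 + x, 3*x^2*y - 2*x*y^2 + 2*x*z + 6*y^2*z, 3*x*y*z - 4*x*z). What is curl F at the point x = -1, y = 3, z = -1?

(∇×F)₁ = ∂F₃/∂y − ∂F₂/∂z = 3*x*z - 2*x - 6*y^2
(∇×F)₂ = ∂F₁/∂z − ∂F₃/∂x = -12*x^2*z - 3*y*z + 4*z
(∇×F)₃ = ∂F₂/∂x − ∂F₁/∂y = -3*x^3 + 6*x*y - 2*y^2 + 2*z
∇×F = (3*x*z - 2*x - 6*y^2, -12*x^2*z - 3*y*z + 4*z, -3*x^3 + 6*x*y - 2*y^2 + 2*z)
At (-1, 3, -1): (-49, 17, -35).

(-49, 17, -35)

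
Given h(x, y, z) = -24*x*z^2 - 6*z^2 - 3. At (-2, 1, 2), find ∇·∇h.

∂²h/∂x² = 0
∂²h/∂y² = 0
∂²h/∂z² = -12*(4*x + 1)
∇²h = -48*x - 12
At (-2, 1, 2): 84.

84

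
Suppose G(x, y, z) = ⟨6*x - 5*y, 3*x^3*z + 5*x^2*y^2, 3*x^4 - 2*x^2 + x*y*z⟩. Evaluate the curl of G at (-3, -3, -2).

(∇×G)₁ = ∂G₃/∂y − ∂G₂/∂z = -3*x^3 + x*z
(∇×G)₂ = ∂G₁/∂z − ∂G₃/∂x = -12*x^3 + 4*x - y*z
(∇×G)₃ = ∂G₂/∂x − ∂G₁/∂y = 9*x^2*z + 10*x*y^2 + 5
∇×G = (-3*x^3 + x*z, -12*x^3 + 4*x - y*z, 9*x^2*z + 10*x*y^2 + 5)
At (-3, -3, -2): (87, 306, -427).

(87, 306, -427)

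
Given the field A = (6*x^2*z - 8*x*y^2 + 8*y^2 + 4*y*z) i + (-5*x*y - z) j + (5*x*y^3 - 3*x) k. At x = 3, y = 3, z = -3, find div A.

-195

∂A₁/∂x = 12*x*z - 8*y^2
∂A₂/∂y = -5*x
∂A₃/∂z = 0
∇·A = 12*x*z - 5*x - 8*y^2
At (3, 3, -3): -195.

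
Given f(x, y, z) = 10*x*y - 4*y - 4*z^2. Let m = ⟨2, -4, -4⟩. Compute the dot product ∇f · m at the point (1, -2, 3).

32

∂f/∂x = 10*y
∂f/∂y = 10*x - 4
∂f/∂z = -8*z
∇f at (1, -2, 3) = (-20, 6, -24)
∇f · m = (-20)(2) + (6)(-4) + (-24)(-4) = 32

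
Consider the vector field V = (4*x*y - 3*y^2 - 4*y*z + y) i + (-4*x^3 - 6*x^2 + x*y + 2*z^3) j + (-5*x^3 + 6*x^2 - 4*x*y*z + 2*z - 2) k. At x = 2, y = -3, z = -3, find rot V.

(-30, 84, -114)

(∇×V)₁ = ∂V₃/∂y − ∂V₂/∂z = -4*x*z - 6*z^2
(∇×V)₂ = ∂V₁/∂z − ∂V₃/∂x = 15*x^2 - 12*x + 4*y*z - 4*y
(∇×V)₃ = ∂V₂/∂x − ∂V₁/∂y = -12*x^2 - 16*x + 7*y + 4*z - 1
∇×V = (-4*x*z - 6*z^2, 15*x^2 - 12*x + 4*y*z - 4*y, -12*x^2 - 16*x + 7*y + 4*z - 1)
At (2, -3, -3): (-30, 84, -114).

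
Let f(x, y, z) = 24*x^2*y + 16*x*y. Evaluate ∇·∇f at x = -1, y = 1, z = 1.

48

∂²f/∂x² = 48*y
∂²f/∂y² = 0
∂²f/∂z² = 0
∇²f = 48*y
At (-1, 1, 1): 48.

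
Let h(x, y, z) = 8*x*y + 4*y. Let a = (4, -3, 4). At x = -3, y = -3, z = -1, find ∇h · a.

∂h/∂x = 8*y
∂h/∂y = 8*x + 4
∂h/∂z = 0
∇h at (-3, -3, -1) = (-24, -20, 0)
∇h · a = (-24)(4) + (-20)(-3) + (0)(4) = -36

-36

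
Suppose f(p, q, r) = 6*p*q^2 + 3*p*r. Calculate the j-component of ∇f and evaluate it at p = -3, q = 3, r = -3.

(∇f)_2 = ∂f/∂q = 12*p*q
At (-3, 3, -3): -108.

-108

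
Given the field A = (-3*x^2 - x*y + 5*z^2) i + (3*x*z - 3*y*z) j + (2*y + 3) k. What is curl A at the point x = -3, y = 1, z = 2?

(∇×A)₁ = ∂A₃/∂y − ∂A₂/∂z = -3*x + 3*y + 2
(∇×A)₂ = ∂A₁/∂z − ∂A₃/∂x = 10*z
(∇×A)₃ = ∂A₂/∂x − ∂A₁/∂y = x + 3*z
∇×A = (-3*x + 3*y + 2, 10*z, x + 3*z)
At (-3, 1, 2): (14, 20, 3).

(14, 20, 3)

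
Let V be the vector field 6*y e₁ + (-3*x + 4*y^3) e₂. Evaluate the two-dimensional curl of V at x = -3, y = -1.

-9

∂V₂/∂x = -3
∂V₁/∂y = 6
Scalar curl = -9
At (-3, -1): -9.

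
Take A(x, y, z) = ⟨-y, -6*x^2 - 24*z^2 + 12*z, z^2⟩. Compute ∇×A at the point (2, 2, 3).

(∇×A)₁ = ∂A₃/∂y − ∂A₂/∂z = 48*z - 12
(∇×A)₂ = ∂A₁/∂z − ∂A₃/∂x = 0
(∇×A)₃ = ∂A₂/∂x − ∂A₁/∂y = -12*x + 1
∇×A = (48*z - 12, 0, -12*x + 1)
At (2, 2, 3): (132, 0, -23).

(132, 0, -23)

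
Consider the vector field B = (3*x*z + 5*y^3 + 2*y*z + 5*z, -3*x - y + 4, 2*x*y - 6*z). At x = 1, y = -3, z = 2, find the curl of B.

(2, 8, -142)

(∇×B)₁ = ∂B₃/∂y − ∂B₂/∂z = 2*x
(∇×B)₂ = ∂B₁/∂z − ∂B₃/∂x = 3*x + 5
(∇×B)₃ = ∂B₂/∂x − ∂B₁/∂y = -15*y^2 - 2*z - 3
∇×B = (2*x, 3*x + 5, -15*y^2 - 2*z - 3)
At (1, -3, 2): (2, 8, -142).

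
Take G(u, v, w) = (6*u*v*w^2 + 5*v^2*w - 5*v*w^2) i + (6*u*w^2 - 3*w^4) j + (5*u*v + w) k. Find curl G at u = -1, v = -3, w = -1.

(∇×G)₁ = ∂G₃/∂v − ∂G₂/∂w = -12*u*w + 5*u + 12*w^3
(∇×G)₂ = ∂G₁/∂w − ∂G₃/∂u = 12*u*v*w + 5*v^2 - 10*v*w - 5*v
(∇×G)₃ = ∂G₂/∂u − ∂G₁/∂v = -6*u*w^2 - 10*v*w + 11*w^2
∇×G = (-12*u*w + 5*u + 12*w^3, 12*u*v*w + 5*v^2 - 10*v*w - 5*v, -6*u*w^2 - 10*v*w + 11*w^2)
At (-1, -3, -1): (-29, -6, -13).

(-29, -6, -13)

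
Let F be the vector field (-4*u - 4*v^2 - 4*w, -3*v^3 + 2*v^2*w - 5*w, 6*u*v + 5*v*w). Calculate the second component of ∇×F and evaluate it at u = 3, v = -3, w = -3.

14

(∇×F)_2 = ∂F₁/∂w − ∂F₃/∂u
= -4 − (6*v)
= -6*v - 4
At (3, -3, -3): 14.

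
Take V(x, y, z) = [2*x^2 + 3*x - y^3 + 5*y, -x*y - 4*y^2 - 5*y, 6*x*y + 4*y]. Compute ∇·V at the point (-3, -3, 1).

∂V₁/∂x = 4*x + 3
∂V₂/∂y = -x - 8*y - 5
∂V₃/∂z = 0
∇·V = 3*x - 8*y - 2
At (-3, -3, 1): 13.

13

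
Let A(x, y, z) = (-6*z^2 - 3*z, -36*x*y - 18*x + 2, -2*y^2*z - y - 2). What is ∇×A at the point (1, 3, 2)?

(-25, -27, -126)

(∇×A)₁ = ∂A₃/∂y − ∂A₂/∂z = -4*y*z - 1
(∇×A)₂ = ∂A₁/∂z − ∂A₃/∂x = -12*z - 3
(∇×A)₃ = ∂A₂/∂x − ∂A₁/∂y = -36*y - 18
∇×A = (-4*y*z - 1, -12*z - 3, -36*y - 18)
At (1, 3, 2): (-25, -27, -126).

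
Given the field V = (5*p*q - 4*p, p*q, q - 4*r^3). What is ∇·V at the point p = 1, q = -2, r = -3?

∂V₁/∂p = 5*q - 4
∂V₂/∂q = p
∂V₃/∂r = -12*r^2
∇·V = p + 5*q - 12*r^2 - 4
At (1, -2, -3): -121.

-121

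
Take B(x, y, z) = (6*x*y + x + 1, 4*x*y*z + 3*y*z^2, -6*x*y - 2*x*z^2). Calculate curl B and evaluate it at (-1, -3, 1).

(12, -16, -6)

(∇×B)₁ = ∂B₃/∂y − ∂B₂/∂z = -4*x*y - 6*x - 6*y*z
(∇×B)₂ = ∂B₁/∂z − ∂B₃/∂x = 6*y + 2*z^2
(∇×B)₃ = ∂B₂/∂x − ∂B₁/∂y = -6*x + 4*y*z
∇×B = (-4*x*y - 6*x - 6*y*z, 6*y + 2*z^2, -6*x + 4*y*z)
At (-1, -3, 1): (12, -16, -6).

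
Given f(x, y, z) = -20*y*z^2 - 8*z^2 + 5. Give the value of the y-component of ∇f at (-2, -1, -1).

-20

(∇f)_2 = ∂f/∂y = -20*z^2
At (-2, -1, -1): -20.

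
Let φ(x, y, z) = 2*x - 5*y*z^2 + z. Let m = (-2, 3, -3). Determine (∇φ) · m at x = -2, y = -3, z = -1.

∂φ/∂x = 2
∂φ/∂y = -5*z^2
∂φ/∂z = -10*y*z + 1
∇φ at (-2, -3, -1) = (2, -5, -29)
∇φ · m = (2)(-2) + (-5)(3) + (-29)(-3) = 68

68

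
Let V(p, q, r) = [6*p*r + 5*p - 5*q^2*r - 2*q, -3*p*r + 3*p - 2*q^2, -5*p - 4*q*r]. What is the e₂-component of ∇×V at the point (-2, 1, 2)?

(∇×V)_2 = ∂V₁/∂r − ∂V₃/∂p
= 6*p - 5*q^2 − (-5)
= 6*p - 5*q^2 + 5
At (-2, 1, 2): -12.

-12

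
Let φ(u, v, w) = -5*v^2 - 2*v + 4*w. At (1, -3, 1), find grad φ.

∂φ/∂u = 0
∂φ/∂v = -10*v - 2
∂φ/∂w = 4
∇φ = (0, -10*v - 2, 4)
At (1, -3, 1): (0, 28, 4).

(0, 28, 4)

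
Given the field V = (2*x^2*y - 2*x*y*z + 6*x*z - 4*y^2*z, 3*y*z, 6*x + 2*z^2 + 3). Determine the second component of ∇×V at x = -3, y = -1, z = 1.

-34

(∇×V)_2 = ∂V₁/∂z − ∂V₃/∂x
= -2*x*y + 6*x - 4*y^2 − (6)
= -2*x*y + 6*x - 4*y^2 - 6
At (-3, -1, 1): -34.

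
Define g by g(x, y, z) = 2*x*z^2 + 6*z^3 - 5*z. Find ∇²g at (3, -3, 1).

48

∂²g/∂x² = 0
∂²g/∂y² = 0
∂²g/∂z² = 4*(x + 9*z)
∇²g = 4*x + 36*z
At (3, -3, 1): 48.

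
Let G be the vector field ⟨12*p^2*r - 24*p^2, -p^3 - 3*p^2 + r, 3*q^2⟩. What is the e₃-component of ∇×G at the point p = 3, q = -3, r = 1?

(∇×G)_3 = ∂G₂/∂p − ∂G₁/∂q
= -3*p^2 - 6*p − (0)
= -3*p^2 - 6*p
At (3, -3, 1): -45.

-45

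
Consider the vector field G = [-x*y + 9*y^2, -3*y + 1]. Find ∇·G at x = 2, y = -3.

0

∂G₁/∂x = -y
∂G₂/∂y = -3
∇·G = -y - 3
At (2, -3): 0.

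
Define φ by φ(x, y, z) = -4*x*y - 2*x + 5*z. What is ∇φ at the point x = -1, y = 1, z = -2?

(-6, 4, 5)

∂φ/∂x = -4*y - 2
∂φ/∂y = -4*x
∂φ/∂z = 5
∇φ = (-4*y - 2, -4*x, 5)
At (-1, 1, -2): (-6, 4, 5).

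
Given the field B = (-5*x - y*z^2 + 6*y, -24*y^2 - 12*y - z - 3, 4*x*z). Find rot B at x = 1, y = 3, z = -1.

(∇×B)₁ = ∂B₃/∂y − ∂B₂/∂z = 1
(∇×B)₂ = ∂B₁/∂z − ∂B₃/∂x = -2*y*z - 4*z
(∇×B)₃ = ∂B₂/∂x − ∂B₁/∂y = z^2 - 6
∇×B = (1, -2*y*z - 4*z, z^2 - 6)
At (1, 3, -1): (1, 10, -5).

(1, 10, -5)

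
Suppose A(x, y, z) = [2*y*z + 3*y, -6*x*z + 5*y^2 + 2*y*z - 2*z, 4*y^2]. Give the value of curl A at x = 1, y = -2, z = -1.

(∇×A)₁ = ∂A₃/∂y − ∂A₂/∂z = 6*x + 6*y + 2
(∇×A)₂ = ∂A₁/∂z − ∂A₃/∂x = 2*y
(∇×A)₃ = ∂A₂/∂x − ∂A₁/∂y = -8*z - 3
∇×A = (6*x + 6*y + 2, 2*y, -8*z - 3)
At (1, -2, -1): (-4, -4, 5).

(-4, -4, 5)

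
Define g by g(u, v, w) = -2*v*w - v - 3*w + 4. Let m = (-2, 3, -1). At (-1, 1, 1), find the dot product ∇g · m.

-4

∂g/∂u = 0
∂g/∂v = -2*w - 1
∂g/∂w = -2*v - 3
∇g at (-1, 1, 1) = (0, -3, -5)
∇g · m = (0)(-2) + (-3)(3) + (-5)(-1) = -4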